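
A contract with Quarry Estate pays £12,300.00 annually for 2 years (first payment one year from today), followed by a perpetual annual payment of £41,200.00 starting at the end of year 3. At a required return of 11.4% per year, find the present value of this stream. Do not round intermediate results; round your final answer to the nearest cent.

PV of 2-year annuity: £12,300.00 × [1 − (1+0.114)^−2] / 0.114 = 20952.68639
Perpetuity value at year 2: £41,200.00 / 0.114 = 361403.50877
PV of perpetuity: 361403.50877 / (1+0.114)^2 = 291220.52672
Total PV = 20952.68639 + 291220.52672 = 312173.21311

£312173.21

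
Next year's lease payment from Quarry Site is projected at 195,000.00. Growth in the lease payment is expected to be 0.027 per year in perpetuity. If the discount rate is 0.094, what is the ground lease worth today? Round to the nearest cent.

2910447.76

Growing perpetuity: P = D₁ / (r − g) = 195,000.0000 / (0.094 − 0.027) = 2,910,447.76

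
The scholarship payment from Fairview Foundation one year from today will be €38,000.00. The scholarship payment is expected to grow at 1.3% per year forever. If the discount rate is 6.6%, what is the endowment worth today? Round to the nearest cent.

€716981.13

Growing perpetuity: P = D₁ / (r − g) = €38,000.0000 / (0.066 − 0.013) = €716,981.13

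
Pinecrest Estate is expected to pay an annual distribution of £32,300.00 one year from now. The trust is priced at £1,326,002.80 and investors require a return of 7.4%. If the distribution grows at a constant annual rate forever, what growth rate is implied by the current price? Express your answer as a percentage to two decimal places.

P = D₁/(r−g) ⇒ g = r − D₁/P = 0.074 − £32,300.00/£1,326,002.80 = 0.049641

4.96%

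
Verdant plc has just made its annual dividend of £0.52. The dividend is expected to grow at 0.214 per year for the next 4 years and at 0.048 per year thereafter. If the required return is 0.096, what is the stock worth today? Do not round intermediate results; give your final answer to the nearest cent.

£19.79

D_1 = 0.63128
D_2 = 0.76637
D_3 = 0.93038
D_4 = 1.12948
Terminal value at year 4: TV = D_4×(1+g_2)/(r−g_2) = 1.18369/0.048 = 24.66029
P_0 = D_1/(1+r)^1 + D_2/(1+r)^2 + D_3/(1+r)^3 + D_4/(1+r)^4 + TV/(1+r)^4
    = 0.57599 + 0.63800 + 0.70669 + 0.78277 + 17.09055 = 19.79399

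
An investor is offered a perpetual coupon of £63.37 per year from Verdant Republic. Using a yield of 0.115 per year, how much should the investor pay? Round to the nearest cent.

£551.04

Level perpetuity: PV = C / r = £63.37 / 0.115 = £551.04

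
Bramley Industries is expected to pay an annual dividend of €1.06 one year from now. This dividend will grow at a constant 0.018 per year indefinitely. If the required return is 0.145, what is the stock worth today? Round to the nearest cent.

€8.35

Growing perpetuity: P = D₁ / (r − g) = €1.0600 / (0.145 − 0.018) = €8.35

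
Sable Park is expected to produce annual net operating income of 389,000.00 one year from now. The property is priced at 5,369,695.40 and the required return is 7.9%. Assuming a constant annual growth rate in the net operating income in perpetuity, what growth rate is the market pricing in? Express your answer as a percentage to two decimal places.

0.66%

P = D₁/(r−g) ⇒ g = r − D₁/P = 0.079 − 389,000.00/5,369,695.40 = 0.006556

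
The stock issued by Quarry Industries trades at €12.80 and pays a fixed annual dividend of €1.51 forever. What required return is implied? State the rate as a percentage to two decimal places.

P = C/r ⇒ r = C/P = €1.51/€12.80 = 0.117969

11.80%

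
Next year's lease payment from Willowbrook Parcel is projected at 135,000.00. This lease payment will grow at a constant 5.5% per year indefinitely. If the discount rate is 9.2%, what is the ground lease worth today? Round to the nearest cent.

Growing perpetuity: P = D₁ / (r − g) = 135,000.0000 / (0.092 − 0.055) = 3,648,648.65

3648648.65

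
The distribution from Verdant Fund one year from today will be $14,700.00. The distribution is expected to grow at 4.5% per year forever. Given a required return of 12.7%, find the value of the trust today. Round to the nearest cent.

Growing perpetuity: P = D₁ / (r − g) = $14,700.0000 / (0.127 − 0.045) = $179,268.29

$179268.29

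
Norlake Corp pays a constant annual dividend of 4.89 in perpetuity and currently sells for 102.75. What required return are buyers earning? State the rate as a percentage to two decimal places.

4.76%

P = C/r ⇒ r = C/P = 4.89/102.75 = 0.047591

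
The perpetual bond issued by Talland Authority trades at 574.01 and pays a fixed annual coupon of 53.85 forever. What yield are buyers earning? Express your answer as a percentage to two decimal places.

P = C/r ⇒ r = C/P = 53.85/574.01 = 0.093814

9.38%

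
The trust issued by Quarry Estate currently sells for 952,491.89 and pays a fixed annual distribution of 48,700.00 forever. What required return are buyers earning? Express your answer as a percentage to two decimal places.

P = C/r ⇒ r = C/P = 48,700.00/952,491.89 = 0.051129

5.11%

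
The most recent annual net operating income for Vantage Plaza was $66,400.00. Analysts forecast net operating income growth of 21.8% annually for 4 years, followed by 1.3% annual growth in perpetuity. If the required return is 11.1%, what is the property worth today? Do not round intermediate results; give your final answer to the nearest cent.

$1327491.79

D_1 = 80875.20000
D_2 = 98505.99360
D_3 = 119980.30020
D_4 = 146136.00565
Terminal value at year 4: TV = D_4×(1+g_2)/(r−g_2) = 148035.77372/0.098 = 1510569.11962
P_0 = D_1/(1+r)^1 + D_2/(1+r)^2 + D_3/(1+r)^3 + D_4/(1+r)^4 + TV/(1+r)^4
    = 72794.95950 + 79805.81518 + 87491.88379 + 95918.19483 + 991480.93227 = 1327491.78557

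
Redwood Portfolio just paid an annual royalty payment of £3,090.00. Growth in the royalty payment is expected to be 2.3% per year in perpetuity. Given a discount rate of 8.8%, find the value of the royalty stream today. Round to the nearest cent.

£48631.85

D₁ = D₀ × (1 + g) = £3,090.00 × 1.023 = £3,161.0700
Growing perpetuity: P = D₁ / (r − g) = £3,161.0700 / (0.088 − 0.023) = £48,631.85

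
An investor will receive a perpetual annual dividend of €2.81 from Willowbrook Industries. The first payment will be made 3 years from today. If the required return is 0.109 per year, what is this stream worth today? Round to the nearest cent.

€20.96

Value at end of year 2: C / r = €2.81 / 0.109 = €25.7798
Discount to today: PV = €25.7798 / (1 + 0.109)^2 = €25.7798 / 1.229881 = €20.96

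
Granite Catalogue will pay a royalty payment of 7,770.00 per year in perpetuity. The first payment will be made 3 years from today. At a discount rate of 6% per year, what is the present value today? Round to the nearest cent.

115254.54

Value at end of year 2: C / r = 7,770.00 / 0.06 = 129,500.0000
Discount to today: PV = 129,500.0000 / (1 + 0.06)^2 = 129,500.0000 / 1.123600 = 115,254.54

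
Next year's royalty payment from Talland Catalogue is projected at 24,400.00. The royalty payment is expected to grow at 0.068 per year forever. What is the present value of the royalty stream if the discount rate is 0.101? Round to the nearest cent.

Growing perpetuity: P = D₁ / (r − g) = 24,400.0000 / (0.101 − 0.068) = 739,393.94

739393.94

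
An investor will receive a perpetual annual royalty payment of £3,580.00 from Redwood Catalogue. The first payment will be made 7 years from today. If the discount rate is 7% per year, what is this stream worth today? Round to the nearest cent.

Value at end of year 6: C / r = £3,580.00 / 0.07 = £51,142.8571
Discount to today: PV = £51,142.8571 / (1 + 0.07)^6 = £51,142.8571 / 1.500730 = £34,078.65

£34078.65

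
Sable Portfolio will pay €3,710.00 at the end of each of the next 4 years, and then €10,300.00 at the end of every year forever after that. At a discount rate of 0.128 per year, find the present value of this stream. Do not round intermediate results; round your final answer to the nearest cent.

€60785.25

PV of 4-year annuity: €3,710.00 × [1 − (1+0.128)^−4] / 0.128 = 11081.30370
Perpetuity value at year 4: €10,300.00 / 0.128 = 80468.75000
PV of perpetuity: 80468.75000 / (1+0.128)^4 = 49703.94459
Total PV = 11081.30370 + 49703.94459 = 60785.24829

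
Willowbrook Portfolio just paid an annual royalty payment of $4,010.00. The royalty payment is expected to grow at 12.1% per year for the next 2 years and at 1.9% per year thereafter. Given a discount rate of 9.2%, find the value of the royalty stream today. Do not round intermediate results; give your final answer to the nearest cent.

D_1 = 4495.21000
D_2 = 5039.13041
Terminal value at year 2: TV = D_2×(1+g_2)/(r−g_2) = 5134.87389/0.073 = 70340.73819
P_0 = D_1/(1+r)^1 + D_2/(1+r)^2 + TV/(1+r)^2
    = 4116.49267 + 4225.81345 + 58987.72474 = 67330.03086

$67330.03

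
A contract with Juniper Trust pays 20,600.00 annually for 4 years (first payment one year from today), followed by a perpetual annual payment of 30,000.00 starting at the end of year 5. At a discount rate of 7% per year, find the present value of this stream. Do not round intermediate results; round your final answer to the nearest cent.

PV of 4-year annuity: 20,600.00 × [1 − (1+0.07)^−4] / 0.07 = 69776.55188
Perpetuity value at year 4: 30,000.00 / 0.07 = 428571.42857
PV of perpetuity: 428571.42857 / (1+0.07)^4 = 326955.09088
Total PV = 69776.55188 + 326955.09088 = 396731.64276

396731.64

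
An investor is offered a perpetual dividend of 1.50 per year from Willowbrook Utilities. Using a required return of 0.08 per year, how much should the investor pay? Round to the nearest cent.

Level perpetuity: PV = C / r = 1.50 / 0.08 = 18.75

18.75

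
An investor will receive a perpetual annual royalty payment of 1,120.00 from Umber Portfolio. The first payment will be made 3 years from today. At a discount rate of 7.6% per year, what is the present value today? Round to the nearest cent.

12728.58

Value at end of year 2: C / r = 1,120.00 / 0.076 = 14,736.8421
Discount to today: PV = 14,736.8421 / (1 + 0.076)^2 = 14,736.8421 / 1.157776 = 12,728.58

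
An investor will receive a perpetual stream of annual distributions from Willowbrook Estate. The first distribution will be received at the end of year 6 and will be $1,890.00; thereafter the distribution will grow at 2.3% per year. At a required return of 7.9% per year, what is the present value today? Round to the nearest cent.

Value at end of year 5: C₁ / (r − g) = $1,890.00 / (0.079 − 0.023) = $33,750.0000
Discount to today: PV = $33,750.0000 / (1 + 0.079)^5 = $33,750.0000 / 1.462538 = $23,076.32

$23076.32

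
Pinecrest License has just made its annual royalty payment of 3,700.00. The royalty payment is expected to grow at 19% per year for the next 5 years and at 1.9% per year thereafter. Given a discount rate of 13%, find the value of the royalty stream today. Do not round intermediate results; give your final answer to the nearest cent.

D_1 = 4403.00000
D_2 = 5239.57000
D_3 = 6235.08830
D_4 = 7419.75508
D_5 = 8829.50854
Terminal value at year 5: TV = D_5×(1+g_2)/(r−g_2) = 8997.26920/0.111 = 81056.47931
P_0 = D_1/(1+r)^1 + D_2/(1+r)^2 + D_3/(1+r)^3 + D_4/(1+r)^4 + D_5/(1+r)^5 + TV/(1+r)^5
    = 3896.46018 + 4103.35187 + 4321.22896 + 4550.67474 + 4792.30349 + 43994.20953 = 65658.22876

65658.23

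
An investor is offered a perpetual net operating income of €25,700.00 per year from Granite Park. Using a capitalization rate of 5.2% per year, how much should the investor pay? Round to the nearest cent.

€494230.77

Level perpetuity: PV = C / r = €25,700.00 / 0.052 = €494,230.77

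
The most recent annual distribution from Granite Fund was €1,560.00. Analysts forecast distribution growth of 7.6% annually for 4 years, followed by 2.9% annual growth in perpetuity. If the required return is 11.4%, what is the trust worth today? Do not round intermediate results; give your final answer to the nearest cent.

€22162.97

D_1 = 1678.56000
D_2 = 1806.13056
D_3 = 1943.39648
D_4 = 2091.09462
Terminal value at year 4: TV = D_4×(1+g_2)/(r−g_2) = 2151.73636/0.085 = 25314.54540
P_0 = D_1/(1+r)^1 + D_2/(1+r)^2 + D_3/(1+r)^3 + D_4/(1+r)^4 + TV/(1+r)^4
    = 1506.78636 + 1455.38790 + 1405.74271 + 1357.79098 + 16437.25790 = 22162.96585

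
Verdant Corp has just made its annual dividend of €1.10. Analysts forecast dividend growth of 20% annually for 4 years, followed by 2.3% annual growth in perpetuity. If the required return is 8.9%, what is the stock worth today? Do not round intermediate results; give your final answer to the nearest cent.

D_1 = 1.32000
D_2 = 1.58400
D_3 = 1.90080
D_4 = 2.28096
Terminal value at year 4: TV = D_4×(1+g_2)/(r−g_2) = 2.33342/0.066 = 35.35488
P_0 = D_1/(1+r)^1 + D_2/(1+r)^2 + D_3/(1+r)^3 + D_4/(1+r)^4 + TV/(1+r)^4
    = 1.21212 + 1.33567 + 1.47181 + 1.62183 + 25.13841 = 30.77985

€30.78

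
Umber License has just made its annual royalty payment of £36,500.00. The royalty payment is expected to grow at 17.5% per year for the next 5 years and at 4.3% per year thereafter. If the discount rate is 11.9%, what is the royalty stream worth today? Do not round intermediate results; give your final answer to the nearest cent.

£851241.68

D_1 = 42887.50000
D_2 = 50392.81250
D_3 = 59211.55469
D_4 = 69573.57676
D_5 = 81748.95269
Terminal value at year 5: TV = D_5×(1+g_2)/(r−g_2) = 85264.15766/0.076 = 1121896.81126
P_0 = D_1/(1+r)^1 + D_2/(1+r)^2 + D_3/(1+r)^3 + D_4/(1+r)^4 + D_5/(1+r)^5 + TV/(1+r)^5
    = 38326.63092 + 40244.67501 + 42258.70700 + 44373.53058 + 46594.18984 + 639443.94748 = 851241.68083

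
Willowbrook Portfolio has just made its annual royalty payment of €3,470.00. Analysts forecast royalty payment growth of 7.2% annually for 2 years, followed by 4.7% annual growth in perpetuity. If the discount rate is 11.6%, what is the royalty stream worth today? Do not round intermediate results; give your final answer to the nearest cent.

€55118.40

D_1 = 3719.84000
D_2 = 3987.66848
Terminal value at year 2: TV = D_2×(1+g_2)/(r−g_2) = 4175.08890/0.069 = 60508.53476
P_0 = D_1/(1+r)^1 + D_2/(1+r)^2 + TV/(1+r)^2
    = 3333.18996 + 3201.77387 + 48583.43832 = 55118.40216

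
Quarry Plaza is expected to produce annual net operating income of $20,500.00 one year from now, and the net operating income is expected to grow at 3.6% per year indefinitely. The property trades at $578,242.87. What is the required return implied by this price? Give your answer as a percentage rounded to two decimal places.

P = D₁/(r − g) ⇒ r = D₁/P + g = $20,500.0000/$578,242.87 + 0.036 = 0.035452 + 0.036 = 0.071452

7.15%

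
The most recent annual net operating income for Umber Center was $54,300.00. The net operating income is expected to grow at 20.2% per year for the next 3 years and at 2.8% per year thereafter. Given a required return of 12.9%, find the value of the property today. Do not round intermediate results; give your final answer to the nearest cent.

$851853.80

D_1 = 65268.60000
D_2 = 78452.85720
D_3 = 94300.33435
Terminal value at year 3: TV = D_3×(1+g_2)/(r−g_2) = 96940.74372/0.101 = 959809.34373
P_0 = D_1/(1+r)^1 + D_2/(1+r)^2 + D_3/(1+r)^3 + TV/(1+r)^3
    = 57810.98317 + 61548.98297 + 65528.67806 + 666965.15885 = 851853.80305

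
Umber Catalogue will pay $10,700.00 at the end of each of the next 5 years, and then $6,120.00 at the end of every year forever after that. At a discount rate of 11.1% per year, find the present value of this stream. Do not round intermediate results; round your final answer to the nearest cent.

PV of 5-year annuity: $10,700.00 × [1 − (1+0.111)^−5] / 0.111 = 39446.81919
Perpetuity value at year 5: $6,120.00 / 0.111 = 55135.13514
PV of perpetuity: 55135.13514 / (1+0.111)^5 = 32573.02920
Total PV = 39446.81919 + 32573.02920 = 72019.84840

$72019.85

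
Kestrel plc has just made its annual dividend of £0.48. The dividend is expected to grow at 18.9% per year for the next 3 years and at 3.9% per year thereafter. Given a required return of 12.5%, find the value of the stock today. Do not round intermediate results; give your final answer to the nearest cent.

D_1 = 0.57072
D_2 = 0.67859
D_3 = 0.80684
Terminal value at year 3: TV = D_3×(1+g_2)/(r−g_2) = 0.83831/0.086 = 9.74774
P_0 = D_1/(1+r)^1 + D_2/(1+r)^2 + D_3/(1+r)^3 + TV/(1+r)^3
    = 0.50731 + 0.53617 + 0.56667 + 6.84615 = 8.45629

£8.46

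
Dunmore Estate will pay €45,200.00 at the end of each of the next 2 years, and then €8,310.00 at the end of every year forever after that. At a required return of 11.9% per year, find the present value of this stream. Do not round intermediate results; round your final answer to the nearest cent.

PV of 2-year annuity: €45,200.00 × [1 − (1+0.119)^−2] / 0.119 = 76490.80270
Perpetuity value at year 2: €8,310.00 / 0.119 = 69831.93277
PV of perpetuity: 69831.93277 / (1+0.119)^2 = 55769.13254
Total PV = 76490.80270 + 55769.13254 = 132259.93524

€132259.94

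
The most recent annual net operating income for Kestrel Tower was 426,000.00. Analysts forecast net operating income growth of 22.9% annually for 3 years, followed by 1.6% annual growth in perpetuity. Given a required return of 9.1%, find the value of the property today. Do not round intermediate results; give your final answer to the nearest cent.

9878852.96

D_1 = 523554.00000
D_2 = 643447.86600
D_3 = 790797.42731
Terminal value at year 3: TV = D_3×(1+g_2)/(r−g_2) = 803450.18615/0.075 = 10712669.14868
P_0 = D_1/(1+r)^1 + D_2/(1+r)^2 + D_3/(1+r)^3 + TV/(1+r)^3
    = 479884.50962 + 540584.84173 + 608963.12602 + 8249420.48047 = 9878852.95785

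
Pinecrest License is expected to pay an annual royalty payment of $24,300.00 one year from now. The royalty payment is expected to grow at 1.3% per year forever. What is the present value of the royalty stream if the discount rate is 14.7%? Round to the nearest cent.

$181343.28

Growing perpetuity: P = D₁ / (r − g) = $24,300.0000 / (0.147 − 0.013) = $181,343.28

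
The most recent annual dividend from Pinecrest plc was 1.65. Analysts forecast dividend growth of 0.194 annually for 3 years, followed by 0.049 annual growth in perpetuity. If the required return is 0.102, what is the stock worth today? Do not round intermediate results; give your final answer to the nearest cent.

47.36

D_1 = 1.97010
D_2 = 2.35230
D_3 = 2.80865
Terminal value at year 3: TV = D_3×(1+g_2)/(r−g_2) = 2.94627/0.053 = 55.58998
P_0 = D_1/(1+r)^1 + D_2/(1+r)^2 + D_3/(1+r)^3 + TV/(1+r)^3
    = 1.78775 + 1.93700 + 2.09871 + 41.53859 = 47.36205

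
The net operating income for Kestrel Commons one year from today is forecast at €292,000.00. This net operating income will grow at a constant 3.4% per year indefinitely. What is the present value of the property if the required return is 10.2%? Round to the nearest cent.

Growing perpetuity: P = D₁ / (r − g) = €292,000.0000 / (0.102 − 0.034) = €4,294,117.65

€4294117.65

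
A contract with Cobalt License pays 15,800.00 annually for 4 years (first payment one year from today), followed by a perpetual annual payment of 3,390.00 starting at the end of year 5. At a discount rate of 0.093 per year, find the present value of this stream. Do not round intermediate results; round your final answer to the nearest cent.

PV of 4-year annuity: 15,800.00 × [1 − (1+0.093)^−4] / 0.093 = 50852.31622
Perpetuity value at year 4: 3,390.00 / 0.093 = 36451.61290
PV of perpetuity: 36451.61290 / (1+0.093)^4 = 25540.89442
Total PV = 50852.31622 + 25540.89442 = 76393.21065

76393.21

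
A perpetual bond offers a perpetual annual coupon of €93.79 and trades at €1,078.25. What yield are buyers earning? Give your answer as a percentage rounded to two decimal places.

8.70%

P = C/r ⇒ r = C/P = €93.79/€1,078.25 = 0.086984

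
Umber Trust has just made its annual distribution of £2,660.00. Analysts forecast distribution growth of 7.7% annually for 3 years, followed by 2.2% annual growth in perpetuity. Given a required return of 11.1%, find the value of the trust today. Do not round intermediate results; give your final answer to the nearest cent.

D_1 = 2864.82000
D_2 = 3085.41114
D_3 = 3322.98780
Terminal value at year 3: TV = D_3×(1+g_2)/(r−g_2) = 3396.09353/0.089 = 38158.35426
P_0 = D_1/(1+r)^1 + D_2/(1+r)^2 + D_3/(1+r)^3 + TV/(1+r)^3
    = 2578.59586 + 2499.68293 + 2423.18499 + 27825.78716 = 35327.25094

£35327.25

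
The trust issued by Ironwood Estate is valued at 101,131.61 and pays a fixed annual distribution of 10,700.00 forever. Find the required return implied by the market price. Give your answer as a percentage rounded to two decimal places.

P = C/r ⇒ r = C/P = 10,700.00/101,131.61 = 0.105803

10.58%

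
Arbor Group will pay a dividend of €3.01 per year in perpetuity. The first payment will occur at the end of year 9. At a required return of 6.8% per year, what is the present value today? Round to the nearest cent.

€26.15

Value at end of year 8: C / r = €3.01 / 0.068 = €44.2647
Discount to today: PV = €44.2647 / (1 + 0.068)^8 = €44.2647 / 1.692661 = €26.15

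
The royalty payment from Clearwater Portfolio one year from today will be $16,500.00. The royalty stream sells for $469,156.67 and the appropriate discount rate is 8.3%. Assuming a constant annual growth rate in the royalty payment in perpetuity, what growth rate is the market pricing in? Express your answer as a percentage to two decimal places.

P = D₁/(r−g) ⇒ g = r − D₁/P = 0.083 − $16,500.00/$469,156.67 = 0.047831

4.78%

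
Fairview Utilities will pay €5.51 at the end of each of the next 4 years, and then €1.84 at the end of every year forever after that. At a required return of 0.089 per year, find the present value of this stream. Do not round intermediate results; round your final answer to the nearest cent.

PV of 4-year annuity: €5.51 × [1 − (1+0.089)^−4] / 0.089 = 17.89011
Perpetuity value at year 4: €1.84 / 0.089 = 20.67416
PV of perpetuity: 20.67416 / (1+0.089)^4 = 14.69996
Total PV = 17.89011 + 14.69996 = 32.59007

€32.59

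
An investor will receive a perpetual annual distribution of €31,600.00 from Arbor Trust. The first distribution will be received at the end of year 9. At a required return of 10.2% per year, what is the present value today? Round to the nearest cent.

Value at end of year 8: C / r = €31,600.00 / 0.102 = €309,803.9216
Discount to today: PV = €309,803.9216 / (1 + 0.102)^8 = €309,803.9216 / 2.174967 = €142,440.72

€142440.72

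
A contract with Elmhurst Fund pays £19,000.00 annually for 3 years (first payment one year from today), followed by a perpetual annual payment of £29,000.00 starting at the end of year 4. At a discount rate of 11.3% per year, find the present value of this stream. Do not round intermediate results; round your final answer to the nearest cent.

PV of 3-year annuity: £19,000.00 × [1 − (1+0.113)^−3] / 0.113 = 46189.38586
Perpetuity value at year 3: £29,000.00 / 0.113 = 256637.16814
PV of perpetuity: 256637.16814 / (1+0.113)^3 = 186137.57919
Total PV = 46189.38586 + 186137.57919 = 232326.96506

£232326.97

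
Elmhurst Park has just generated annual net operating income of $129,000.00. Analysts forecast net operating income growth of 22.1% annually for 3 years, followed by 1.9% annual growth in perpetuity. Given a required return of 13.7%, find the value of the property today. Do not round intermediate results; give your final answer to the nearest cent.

D_1 = 157509.00000
D_2 = 192318.48900
D_3 = 234820.87507
Terminal value at year 3: TV = D_3×(1+g_2)/(r−g_2) = 239282.47170/0.118 = 2027817.55674
P_0 = D_1/(1+r)^1 + D_2/(1+r)^2 + D_3/(1+r)^3 + TV/(1+r)^3
    = 138530.34301 + 148764.77468 + 159755.31212 + 1379581.89030 = 1826632.32011

$1826632.32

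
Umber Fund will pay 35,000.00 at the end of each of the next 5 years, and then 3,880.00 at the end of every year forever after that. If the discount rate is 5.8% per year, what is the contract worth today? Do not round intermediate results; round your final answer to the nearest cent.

PV of 5-year annuity: 35,000.00 × [1 − (1+0.058)^−5] / 0.058 = 148238.36153
Perpetuity value at year 5: 3,880.00 / 0.058 = 66896.55172
PV of perpetuity: 66896.55172 / (1+0.058)^5 = 50463.27050
Total PV = 148238.36153 + 50463.27050 = 198701.63203

198701.63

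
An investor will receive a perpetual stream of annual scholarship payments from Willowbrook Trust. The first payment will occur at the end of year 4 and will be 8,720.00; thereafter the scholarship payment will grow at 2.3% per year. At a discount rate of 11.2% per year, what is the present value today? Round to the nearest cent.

Value at end of year 3: C₁ / (r − g) = 8,720.00 / (0.112 − 0.023) = 97,977.5281
Discount to today: PV = 97,977.5281 / (1 + 0.112)^3 = 97,977.5281 / 1.375037 = 71,254.47

71254.47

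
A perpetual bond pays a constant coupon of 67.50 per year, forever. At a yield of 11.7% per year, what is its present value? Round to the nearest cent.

576.92

Level perpetuity: PV = C / r = 67.50 / 0.117 = 576.92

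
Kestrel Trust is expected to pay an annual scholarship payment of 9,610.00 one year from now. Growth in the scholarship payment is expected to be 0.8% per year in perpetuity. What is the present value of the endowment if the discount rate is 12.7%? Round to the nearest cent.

80756.30

Growing perpetuity: P = D₁ / (r − g) = 9,610.0000 / (0.127 − 0.008) = 80,756.30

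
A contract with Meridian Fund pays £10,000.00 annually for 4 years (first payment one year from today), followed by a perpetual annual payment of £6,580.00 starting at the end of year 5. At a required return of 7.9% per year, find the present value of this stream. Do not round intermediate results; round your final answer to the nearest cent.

PV of 4-year annuity: £10,000.00 × [1 − (1+0.079)^−4] / 0.079 = 33195.12671
Perpetuity value at year 4: £6,580.00 / 0.079 = 83291.13924
PV of perpetuity: 83291.13924 / (1+0.079)^4 = 61448.74586
Total PV = 33195.12671 + 61448.74586 = 94643.87258

£94643.87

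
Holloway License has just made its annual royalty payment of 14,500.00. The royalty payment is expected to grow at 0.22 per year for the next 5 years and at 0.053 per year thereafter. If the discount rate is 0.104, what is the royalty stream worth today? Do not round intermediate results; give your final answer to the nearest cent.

D_1 = 17690.00000
D_2 = 21581.80000
D_3 = 26329.79600
D_4 = 32122.35112
D_5 = 39189.26837
Terminal value at year 5: TV = D_5×(1+g_2)/(r−g_2) = 41266.29959/0.051 = 809143.12921
P_0 = D_1/(1+r)^1 + D_2/(1+r)^2 + D_3/(1+r)^3 + D_4/(1+r)^4 + D_5/(1+r)^5 + TV/(1+r)^5
    = 16023.55072 + 17707.18468 + 19567.72220 + 21623.75098 + 23895.81177 + 493378.23127 = 592196.25162

592196.25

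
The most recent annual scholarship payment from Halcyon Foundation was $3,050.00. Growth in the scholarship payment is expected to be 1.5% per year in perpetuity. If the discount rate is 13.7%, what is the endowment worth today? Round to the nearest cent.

D₁ = D₀ × (1 + g) = $3,050.00 × 1.015 = $3,095.7500
Growing perpetuity: P = D₁ / (r − g) = $3,095.7500 / (0.137 − 0.015) = $25,375.00

$25375.00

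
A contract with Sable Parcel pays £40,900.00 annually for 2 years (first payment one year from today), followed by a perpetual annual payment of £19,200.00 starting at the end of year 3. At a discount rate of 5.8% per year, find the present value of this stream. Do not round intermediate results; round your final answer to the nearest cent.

PV of 2-year annuity: £40,900.00 × [1 − (1+0.058)^−2] / 0.058 = 75196.45084
Perpetuity value at year 2: £19,200.00 / 0.058 = 331034.48276
PV of perpetuity: 331034.48276 / (1+0.058)^2 = 295734.43738
Total PV = 75196.45084 + 295734.43738 = 370930.88822

£370930.89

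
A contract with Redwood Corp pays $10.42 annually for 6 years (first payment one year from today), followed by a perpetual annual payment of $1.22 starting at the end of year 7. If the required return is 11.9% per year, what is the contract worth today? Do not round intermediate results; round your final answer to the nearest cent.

PV of 6-year annuity: $10.42 × [1 − (1+0.119)^−6] / 0.119 = 42.96247
Perpetuity value at year 6: $1.22 / 0.119 = 10.25210
PV of perpetuity: 10.25210 / (1+0.119)^6 = 5.22195
Total PV = 42.96247 + 5.22195 = 48.18442

$48.18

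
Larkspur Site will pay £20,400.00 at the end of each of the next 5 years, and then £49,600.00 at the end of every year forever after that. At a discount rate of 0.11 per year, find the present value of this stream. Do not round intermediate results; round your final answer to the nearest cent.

£342988.90

PV of 5-year annuity: £20,400.00 × [1 − (1+0.11)^−5] / 0.11 = 75396.29916
Perpetuity value at year 5: £49,600.00 / 0.11 = 450909.09091
PV of perpetuity: 450909.09091 / (1+0.11)^5 = 267592.59883
Total PV = 75396.29916 + 267592.59883 = 342988.89799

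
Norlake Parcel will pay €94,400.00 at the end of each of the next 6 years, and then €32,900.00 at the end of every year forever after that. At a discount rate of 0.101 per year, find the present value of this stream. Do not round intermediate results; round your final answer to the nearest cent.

€592808.00

PV of 6-year annuity: €94,400.00 × [1 − (1+0.101)^−6] / 0.101 = 409934.56628
Perpetuity value at year 6: €32,900.00 / 0.101 = 325742.57426
PV of perpetuity: 325742.57426 / (1+0.101)^6 = 182873.42987
Total PV = 409934.56628 + 182873.42987 = 592807.99615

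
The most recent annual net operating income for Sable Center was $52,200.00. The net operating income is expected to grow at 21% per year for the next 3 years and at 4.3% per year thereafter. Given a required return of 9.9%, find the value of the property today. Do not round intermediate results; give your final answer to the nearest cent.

D_1 = 63162.00000
D_2 = 76426.02000
D_3 = 92475.48420
Terminal value at year 3: TV = D_3×(1+g_2)/(r−g_2) = 96451.93002/0.056 = 1722355.89323
P_0 = D_1/(1+r)^1 + D_2/(1+r)^2 + D_3/(1+r)^3 + TV/(1+r)^3
    = 57472.24750 + 63276.99679 + 69668.03104 + 1297567.07817 = 1487984.35350

$1487984.35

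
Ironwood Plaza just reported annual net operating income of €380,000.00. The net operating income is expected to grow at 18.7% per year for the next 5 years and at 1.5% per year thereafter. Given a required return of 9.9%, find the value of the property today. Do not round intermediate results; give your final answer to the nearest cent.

D_1 = 451060.00000
D_2 = 535408.22000
D_3 = 635529.55714
D_4 = 754373.58433
D_5 = 895441.44459
Terminal value at year 5: TV = D_5×(1+g_2)/(r−g_2) = 908873.06626/0.084 = 10819917.45551
P_0 = D_1/(1+r)^1 + D_2/(1+r)^2 + D_3/(1+r)^3 + D_4/(1+r)^4 + D_5/(1+r)^5 + TV/(1+r)^5
    = 410427.66151 + 443291.75088 + 478787.35968 + 517125.20104 + 558532.86045 + 6748938.73043 = 9157103.56398

€9157103.56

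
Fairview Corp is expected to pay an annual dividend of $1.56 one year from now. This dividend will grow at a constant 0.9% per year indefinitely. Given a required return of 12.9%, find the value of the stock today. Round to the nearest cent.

Growing perpetuity: P = D₁ / (r − g) = $1.5600 / (0.129 − 0.009) = $13.00

$13.00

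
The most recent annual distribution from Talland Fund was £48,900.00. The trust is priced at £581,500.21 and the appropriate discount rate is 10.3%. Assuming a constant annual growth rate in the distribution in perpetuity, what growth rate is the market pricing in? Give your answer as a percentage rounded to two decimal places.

1.74%

P = D₀(1+g)/(r−g) ⇒ P(r−g) = D₀(1+g) ⇒ g(P+D₀) = P·r − D₀
g = (P·r − D₀)/(P + D₀) = (£581,500.21×0.103 − £48,900.00) / (£581,500.21 + £48,900.00) = 0.017441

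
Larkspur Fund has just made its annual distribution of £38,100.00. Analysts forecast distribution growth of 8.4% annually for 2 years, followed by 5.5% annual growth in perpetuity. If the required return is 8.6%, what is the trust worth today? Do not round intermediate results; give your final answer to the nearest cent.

D_1 = 41300.40000
D_2 = 44769.63360
Terminal value at year 2: TV = D_2×(1+g_2)/(r−g_2) = 47231.96345/0.031 = 1523611.72413
P_0 = D_1/(1+r)^1 + D_2/(1+r)^2 + TV/(1+r)^2
    = 38029.83425 + 37959.79773 + 1291857.63232 = 1367847.26430

£1367847.26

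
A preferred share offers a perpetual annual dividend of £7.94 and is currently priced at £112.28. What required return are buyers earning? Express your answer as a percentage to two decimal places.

P = C/r ⇒ r = C/P = £7.94/£112.28 = 0.070716

7.07%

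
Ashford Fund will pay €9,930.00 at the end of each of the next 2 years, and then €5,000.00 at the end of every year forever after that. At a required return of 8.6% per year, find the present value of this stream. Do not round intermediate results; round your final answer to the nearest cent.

PV of 2-year annuity: €9,930.00 × [1 − (1+0.086)^−2] / 0.086 = 17563.21032
Perpetuity value at year 2: €5,000.00 / 0.086 = 58139.53488
PV of perpetuity: 58139.53488 / (1+0.086)^2 = 49296.02516
Total PV = 17563.21032 + 49296.02516 = 66859.23548

€66859.24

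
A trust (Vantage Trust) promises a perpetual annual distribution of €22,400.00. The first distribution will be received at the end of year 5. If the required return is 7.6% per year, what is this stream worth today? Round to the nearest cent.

Value at end of year 4: C / r = €22,400.00 / 0.076 = €294,736.8421
Discount to today: PV = €294,736.8421 / (1 + 0.076)^4 = €294,736.8421 / 1.340445 = €219,879.80

€219879.80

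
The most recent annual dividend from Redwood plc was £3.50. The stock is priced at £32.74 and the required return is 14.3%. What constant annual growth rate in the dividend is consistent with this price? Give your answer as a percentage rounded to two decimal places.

3.26%

P = D₀(1+g)/(r−g) ⇒ P(r−g) = D₀(1+g) ⇒ g(P+D₀) = P·r − D₀
g = (P·r − D₀)/(P + D₀) = (£32.74×0.143 − £3.50) / (£32.74 + £3.50) = 0.032611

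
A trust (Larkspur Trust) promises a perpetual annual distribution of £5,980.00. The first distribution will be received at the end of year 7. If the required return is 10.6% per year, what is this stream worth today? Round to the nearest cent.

Value at end of year 6: C / r = £5,980.00 / 0.106 = £56,415.0943
Discount to today: PV = £56,415.0943 / (1 + 0.106)^6 = £56,415.0943 / 1.830336 = £30,822.27

£30822.27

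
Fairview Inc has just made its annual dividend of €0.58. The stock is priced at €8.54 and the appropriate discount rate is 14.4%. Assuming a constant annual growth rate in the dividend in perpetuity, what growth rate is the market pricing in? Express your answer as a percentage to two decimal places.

P = D₀(1+g)/(r−g) ⇒ P(r−g) = D₀(1+g) ⇒ g(P+D₀) = P·r − D₀
g = (P·r − D₀)/(P + D₀) = (€8.54×0.144 − €0.58) / (€8.54 + €0.58) = 0.071246

7.12%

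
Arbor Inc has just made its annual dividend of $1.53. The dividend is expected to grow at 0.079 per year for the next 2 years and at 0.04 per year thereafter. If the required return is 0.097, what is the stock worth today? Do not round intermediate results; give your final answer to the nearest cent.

$29.99

D_1 = 1.65087
D_2 = 1.78129
Terminal value at year 2: TV = D_2×(1+g_2)/(r−g_2) = 1.85254/0.057 = 32.50071
P_0 = D_1/(1+r)^1 + D_2/(1+r)^2 + TV/(1+r)^2
    = 1.50490 + 1.48020 + 27.00720 = 29.99230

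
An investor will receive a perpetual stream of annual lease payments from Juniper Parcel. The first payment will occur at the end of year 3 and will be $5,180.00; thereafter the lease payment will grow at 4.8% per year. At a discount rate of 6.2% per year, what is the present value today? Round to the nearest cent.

$328059.55

Value at end of year 2: C₁ / (r − g) = $5,180.00 / (0.062 − 0.048) = $370,000.0000
Discount to today: PV = $370,000.0000 / (1 + 0.062)^2 = $370,000.0000 / 1.127844 = $328,059.55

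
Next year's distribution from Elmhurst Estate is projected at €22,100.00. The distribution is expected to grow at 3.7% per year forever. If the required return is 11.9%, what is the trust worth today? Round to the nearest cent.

Growing perpetuity: P = D₁ / (r − g) = €22,100.0000 / (0.119 − 0.037) = €269,512.20

€269512.20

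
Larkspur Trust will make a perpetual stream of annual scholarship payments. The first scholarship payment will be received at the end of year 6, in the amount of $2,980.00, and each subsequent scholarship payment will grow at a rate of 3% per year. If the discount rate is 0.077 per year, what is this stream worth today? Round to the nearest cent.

$43756.23

Value at end of year 5: C₁ / (r − g) = $2,980.00 / (0.077 − 0.03) = $63,404.2553
Discount to today: PV = $63,404.2553 / (1 + 0.077)^5 = $63,404.2553 / 1.449034 = $43,756.23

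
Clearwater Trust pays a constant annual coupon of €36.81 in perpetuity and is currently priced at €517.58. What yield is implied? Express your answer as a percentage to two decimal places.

P = C/r ⇒ r = C/P = €36.81/€517.58 = 0.071119

7.11%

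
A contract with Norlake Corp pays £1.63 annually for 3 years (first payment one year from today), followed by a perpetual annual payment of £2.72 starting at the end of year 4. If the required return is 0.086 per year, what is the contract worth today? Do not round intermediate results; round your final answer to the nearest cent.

£28.85

PV of 3-year annuity: £1.63 × [1 − (1+0.086)^−3] / 0.086 = 4.15560
Perpetuity value at year 3: £2.72 / 0.086 = 31.62791
PV of perpetuity: 31.62791 / (1+0.086)^3 = 24.69340
Total PV = 4.15560 + 24.69340 = 28.84901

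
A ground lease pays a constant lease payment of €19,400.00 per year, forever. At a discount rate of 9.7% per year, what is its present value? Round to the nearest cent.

Level perpetuity: PV = C / r = €19,400.00 / 0.097 = €200,000.00

€200000.00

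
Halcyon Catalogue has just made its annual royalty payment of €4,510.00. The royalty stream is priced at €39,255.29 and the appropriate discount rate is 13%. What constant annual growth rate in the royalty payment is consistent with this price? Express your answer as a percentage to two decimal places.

1.36%

P = D₀(1+g)/(r−g) ⇒ P(r−g) = D₀(1+g) ⇒ g(P+D₀) = P·r − D₀
g = (P·r − D₀)/(P + D₀) = (€39,255.29×0.13 − €4,510.00) / (€39,255.29 + €4,510.00) = 0.013554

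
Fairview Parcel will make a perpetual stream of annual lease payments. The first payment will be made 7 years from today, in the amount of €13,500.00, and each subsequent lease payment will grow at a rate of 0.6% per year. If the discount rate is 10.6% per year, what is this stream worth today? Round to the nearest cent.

Value at end of year 6: C₁ / (r − g) = €13,500.00 / (0.106 − 0.006) = €135,000.0000
Discount to today: PV = €135,000.0000 / (1 + 0.106)^6 = €135,000.0000 / 1.830336 = €73,756.96

€73756.96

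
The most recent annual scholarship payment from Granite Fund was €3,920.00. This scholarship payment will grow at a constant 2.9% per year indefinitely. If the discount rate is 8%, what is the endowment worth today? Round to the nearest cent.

D₁ = D₀ × (1 + g) = €3,920.00 × 1.029 = €4,033.6800
Growing perpetuity: P = D₁ / (r − g) = €4,033.6800 / (0.08 − 0.029) = €79,091.76

€79091.76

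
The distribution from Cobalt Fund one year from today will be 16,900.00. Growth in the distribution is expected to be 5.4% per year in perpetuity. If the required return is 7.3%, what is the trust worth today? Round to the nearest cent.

889473.68

Growing perpetuity: P = D₁ / (r − g) = 16,900.0000 / (0.073 − 0.054) = 889,473.68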